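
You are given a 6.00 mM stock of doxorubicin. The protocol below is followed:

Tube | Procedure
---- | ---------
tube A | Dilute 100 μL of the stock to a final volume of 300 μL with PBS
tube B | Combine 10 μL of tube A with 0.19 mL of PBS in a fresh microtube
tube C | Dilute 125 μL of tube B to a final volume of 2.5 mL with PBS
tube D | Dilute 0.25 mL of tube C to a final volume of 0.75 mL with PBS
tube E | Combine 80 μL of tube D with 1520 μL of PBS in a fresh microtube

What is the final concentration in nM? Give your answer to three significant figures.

Step 1: 100 μL brought to 300 μL → factor 300/100 = 3
Step 2: 10 μL + 0.19 mL = 200 μL total → factor 200/10 = 20
Step 3: 125 μL brought to 2.5 mL → factor 2500/125 = 20
Step 4: 0.25 mL brought to 0.75 mL → factor 0.75/0.25 = 3
Step 5: 80 μL + 1520 μL = 1600 μL total → factor 1600/80 = 20
Overall dilution factor = 3 × 20 × 20 × 3 × 20 = 72000
Final = 6.00 mM / 72000 = 8.333 × 10^-5 mM = 83.3 nM

83.3 nM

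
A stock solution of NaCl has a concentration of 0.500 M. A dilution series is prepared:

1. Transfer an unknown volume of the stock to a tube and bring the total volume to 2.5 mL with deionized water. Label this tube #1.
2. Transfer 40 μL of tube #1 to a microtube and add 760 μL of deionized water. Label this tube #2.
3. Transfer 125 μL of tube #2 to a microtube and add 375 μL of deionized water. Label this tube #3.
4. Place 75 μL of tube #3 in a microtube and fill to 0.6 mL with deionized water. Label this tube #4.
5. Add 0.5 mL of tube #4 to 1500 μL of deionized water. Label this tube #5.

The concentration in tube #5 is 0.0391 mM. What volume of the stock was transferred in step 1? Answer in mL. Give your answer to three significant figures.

Step 1: v brought to 2.5 mL → factor = 2.5 mL/v
Step 2: 40 μL + 760 μL = 800 μL total → factor 800/40 = 20
Step 3: 125 μL + 375 μL = 500 μL total → factor 500/125 = 4
Step 4: 75 μL brought to 0.6 mL → factor 600/75 = 8
Step 5: 0.5 mL + 1500 μL = 2 mL total → factor 2/0.5 = 4
Product of known-step factors = 2560
Overall factor = 0.500 M / (0.0391 mM) = 12788
Step-1 factor = 12788 / 2560 = 4.9952
v = 2.5 mL / 4.9952 = 0.500 mL

0.500 mL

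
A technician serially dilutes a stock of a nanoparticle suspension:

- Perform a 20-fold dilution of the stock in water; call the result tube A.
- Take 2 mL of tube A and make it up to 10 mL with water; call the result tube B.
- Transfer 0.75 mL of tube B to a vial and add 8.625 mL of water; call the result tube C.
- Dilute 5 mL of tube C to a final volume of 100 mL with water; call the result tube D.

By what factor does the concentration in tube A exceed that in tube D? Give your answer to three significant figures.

1.25 × 10^3

Step 1: 20-fold → factor 20
Step 2: 2 mL brought to 10 mL → factor 10/2 = 5
Step 3: 0.75 mL + 8.625 mL = 9.375 mL total → factor 9.375/0.75 = 12.5
Step 4: 5 mL brought to 100 mL → factor 100/5 = 20
Dilution factor to tube A = 20; to tube D = 25000
[tube A]/[tube D] = (factor to tube D)/(factor to tube A) = 25000/20 = 1.25 × 10^3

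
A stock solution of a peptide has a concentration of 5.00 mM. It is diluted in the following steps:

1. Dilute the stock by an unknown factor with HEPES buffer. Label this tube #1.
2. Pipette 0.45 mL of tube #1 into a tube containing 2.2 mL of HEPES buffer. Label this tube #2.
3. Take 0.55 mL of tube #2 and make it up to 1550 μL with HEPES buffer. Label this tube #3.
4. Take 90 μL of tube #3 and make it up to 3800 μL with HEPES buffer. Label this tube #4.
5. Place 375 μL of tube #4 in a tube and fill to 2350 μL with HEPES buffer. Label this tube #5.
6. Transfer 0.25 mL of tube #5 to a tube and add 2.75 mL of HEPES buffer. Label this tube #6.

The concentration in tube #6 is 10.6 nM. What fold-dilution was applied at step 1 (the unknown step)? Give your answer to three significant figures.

8.95-fold

Step 1: unknown factor x
Step 2: 0.45 mL + 2.2 mL = 2.65 mL total → factor 2.65/0.45 = 5.8889
Step 3: 0.55 mL brought to 1550 μL → factor 1.55/0.55 = 2.8182
Step 4: 90 μL brought to 3800 μL → factor 3800/90 = 42.222
Step 5: 375 μL brought to 2350 μL → factor 2350/375 = 6.2667
Step 6: 0.25 mL + 2.75 mL = 3 mL total → factor 3/0.25 = 12
Product of known-step factors = 52694
Overall factor = 5.00 mM / (10.6 nM) = 4.717 × 10^5
x = 4.717 × 10^5 / 52694 = 8.95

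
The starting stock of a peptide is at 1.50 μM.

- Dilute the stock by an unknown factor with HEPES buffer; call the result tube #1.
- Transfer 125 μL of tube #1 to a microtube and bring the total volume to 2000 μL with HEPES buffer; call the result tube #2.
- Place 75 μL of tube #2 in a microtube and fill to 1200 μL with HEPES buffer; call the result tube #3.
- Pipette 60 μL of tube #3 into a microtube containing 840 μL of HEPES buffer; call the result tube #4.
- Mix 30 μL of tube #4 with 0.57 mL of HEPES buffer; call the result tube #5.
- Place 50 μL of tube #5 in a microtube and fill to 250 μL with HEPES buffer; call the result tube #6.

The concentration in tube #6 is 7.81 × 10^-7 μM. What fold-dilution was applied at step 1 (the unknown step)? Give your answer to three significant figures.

5.00-fold

Step 1: unknown factor x
Step 2: 125 μL brought to 2000 μL → factor 2000/125 = 16
Step 3: 75 μL brought to 1200 μL → factor 1200/75 = 16
Step 4: 60 μL + 840 μL = 900 μL total → factor 900/60 = 15
Step 5: 30 μL + 0.57 mL = 600 μL total → factor 600/30 = 20
Step 6: 50 μL brought to 250 μL → factor 250/50 = 5
Product of known-step factors = 3.84 × 10^5
Overall factor = 1.50 μM / (7.81 × 10^-7 μM) = 1.9206 × 10^6
x = 1.9206 × 10^6 / 3.84 × 10^5 = 5.00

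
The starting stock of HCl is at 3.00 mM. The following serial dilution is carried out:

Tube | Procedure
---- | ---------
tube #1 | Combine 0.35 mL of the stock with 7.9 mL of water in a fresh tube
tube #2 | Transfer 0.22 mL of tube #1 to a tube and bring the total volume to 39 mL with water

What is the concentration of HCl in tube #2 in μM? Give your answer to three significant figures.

Step 1: 0.35 mL + 7.9 mL = 8.25 mL total → factor 8.25/0.35 = 23.571
Step 2: 0.22 mL brought to 39 mL → factor 39/0.22 = 177.27
Overall dilution factor = 23.571 × 177.27 = 4178.6
Final = 3.00 mM / 4178.6 = 0.0007179 mM = 0.718 μM

0.718 μM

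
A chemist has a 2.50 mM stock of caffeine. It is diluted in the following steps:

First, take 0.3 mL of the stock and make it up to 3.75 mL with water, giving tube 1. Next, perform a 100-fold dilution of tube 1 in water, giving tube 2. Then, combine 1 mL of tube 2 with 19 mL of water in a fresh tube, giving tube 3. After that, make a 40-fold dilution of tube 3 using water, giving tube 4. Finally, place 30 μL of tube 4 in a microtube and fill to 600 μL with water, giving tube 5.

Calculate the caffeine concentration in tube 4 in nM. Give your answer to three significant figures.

2.50 nM

Step 1: 0.3 mL brought to 3.75 mL → factor 3.75/0.3 = 12.5
Step 2: 100-fold → factor 100
Step 3: 1 mL + 19 mL = 20 mL total → factor 20/1 = 20
Step 4: 40-fold → factor 40
Dilution factor through tube 4 = 12.5 × 100 × 20 × 40 = 1 × 10^6
[tube 4] = 2.50 mM / 1 × 10^6 = 2.500 × 10^-6 mM = 2.50 nM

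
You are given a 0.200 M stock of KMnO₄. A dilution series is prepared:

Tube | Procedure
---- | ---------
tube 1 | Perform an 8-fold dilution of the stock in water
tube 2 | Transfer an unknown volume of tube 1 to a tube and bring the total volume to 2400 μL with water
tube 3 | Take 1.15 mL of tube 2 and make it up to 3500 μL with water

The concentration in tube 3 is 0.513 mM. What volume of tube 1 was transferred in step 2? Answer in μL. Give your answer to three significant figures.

Step 1: 8-fold → factor 8
Step 2: v brought to 2400 μL → factor = 2400 μL/v
Step 3: 1.15 mL brought to 3500 μL → factor 3.5/1.15 = 3.0435
Product of known-step factors = 24.348
Overall factor = 0.200 M / (0.513 mM) = 389.86
Step-2 factor = 389.86 / 24.348 = 16.012
v = 2400 μL / 16.012 = 150 μL

150 μL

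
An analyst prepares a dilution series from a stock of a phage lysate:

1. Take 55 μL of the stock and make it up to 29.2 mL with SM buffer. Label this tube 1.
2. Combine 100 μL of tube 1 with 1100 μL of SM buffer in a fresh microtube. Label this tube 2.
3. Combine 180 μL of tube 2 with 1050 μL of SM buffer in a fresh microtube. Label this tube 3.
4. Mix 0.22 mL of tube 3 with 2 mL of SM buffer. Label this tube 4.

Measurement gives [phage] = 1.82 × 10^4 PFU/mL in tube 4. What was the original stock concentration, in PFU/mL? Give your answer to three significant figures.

Step 1: 55 μL brought to 29.2 mL → factor 29200/55 = 530.91
Step 2: 100 μL + 1100 μL = 1200 μL total → factor 1200/100 = 12
Step 3: 180 μL + 1050 μL = 1230 μL total → factor 1230/180 = 6.8333
Step 4: 0.22 mL + 2 mL = 2.22 mL total → factor 2.22/0.22 = 10.091
Overall dilution factor = 530.91 × 12 × 6.8333 × 10.091 = 4.393 × 10^5
Stock = 1.82 × 10^4 PFU/mL × 4.393 × 10^5 = 8.00 × 10^9 PFU/mL

8.00 × 10^9 PFU/mL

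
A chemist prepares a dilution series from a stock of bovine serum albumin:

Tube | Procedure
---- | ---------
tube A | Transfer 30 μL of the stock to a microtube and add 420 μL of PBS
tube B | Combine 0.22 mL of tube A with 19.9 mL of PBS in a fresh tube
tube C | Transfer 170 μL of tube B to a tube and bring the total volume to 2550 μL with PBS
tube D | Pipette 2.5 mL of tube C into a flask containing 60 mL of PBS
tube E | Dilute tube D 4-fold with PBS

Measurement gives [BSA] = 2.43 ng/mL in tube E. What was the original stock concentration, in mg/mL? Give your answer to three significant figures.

5.00 mg/mL

Step 1: 30 μL + 420 μL = 450 μL total → factor 450/30 = 15
Step 2: 0.22 mL + 19.9 mL = 20.12 mL total → factor 20.12/0.22 = 91.455
Step 3: 170 μL brought to 2550 μL → factor 2550/170 = 15
Step 4: 2.5 mL + 60 mL = 62.5 mL total → factor 62.5/2.5 = 25
Step 5: 4-fold → factor 4
Overall dilution factor = 15 × 91.455 × 15 × 25 × 4 = 2.0577 × 10^6
Stock = 2.43 ng/mL × 2.0577 × 10^6 = 5.000 × 10^6 ng/mL = 5.00 mg/mL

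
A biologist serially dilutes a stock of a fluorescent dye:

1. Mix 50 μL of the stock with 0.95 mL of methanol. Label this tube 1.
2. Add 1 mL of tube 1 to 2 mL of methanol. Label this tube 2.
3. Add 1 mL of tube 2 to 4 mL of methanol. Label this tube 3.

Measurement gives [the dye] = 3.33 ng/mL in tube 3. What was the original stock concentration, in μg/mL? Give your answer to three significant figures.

Step 1: 50 μL + 0.95 mL = 1000 μL total → factor 1000/50 = 20
Step 2: 1 mL + 2 mL = 3 mL total → factor 3/1 = 3
Step 3: 1 mL + 4 mL = 5 mL total → factor 5/1 = 5
Overall dilution factor = 20 × 3 × 5 = 300
Stock = 3.33 ng/mL × 300 = 999.0 ng/mL = 0.999 μg/mL

0.999 μg/mL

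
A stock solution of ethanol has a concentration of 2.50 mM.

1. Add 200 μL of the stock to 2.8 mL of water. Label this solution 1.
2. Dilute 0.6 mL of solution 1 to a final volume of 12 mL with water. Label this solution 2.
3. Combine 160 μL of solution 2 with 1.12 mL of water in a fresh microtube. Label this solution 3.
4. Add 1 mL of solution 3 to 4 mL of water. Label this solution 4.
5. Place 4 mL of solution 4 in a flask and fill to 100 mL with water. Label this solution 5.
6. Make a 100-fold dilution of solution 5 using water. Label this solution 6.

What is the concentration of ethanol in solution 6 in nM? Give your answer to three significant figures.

Step 1: 200 μL + 2.8 mL = 3000 μL total → factor 3000/200 = 15
Step 2: 0.6 mL brought to 12 mL → factor 12/0.6 = 20
Step 3: 160 μL + 1.12 mL = 1280 μL total → factor 1280/160 = 8
Step 4: 1 mL + 4 mL = 5 mL total → factor 5/1 = 5
Step 5: 4 mL brought to 100 mL → factor 100/4 = 25
Step 6: 100-fold → factor 100
Overall dilution factor = 15 × 20 × 8 × 5 × 25 × 100 = 3 × 10^7
Final = 2.50 mM / 3 × 10^7 = 8.333 × 10^-8 mM = 0.0833 nM

0.0833 nM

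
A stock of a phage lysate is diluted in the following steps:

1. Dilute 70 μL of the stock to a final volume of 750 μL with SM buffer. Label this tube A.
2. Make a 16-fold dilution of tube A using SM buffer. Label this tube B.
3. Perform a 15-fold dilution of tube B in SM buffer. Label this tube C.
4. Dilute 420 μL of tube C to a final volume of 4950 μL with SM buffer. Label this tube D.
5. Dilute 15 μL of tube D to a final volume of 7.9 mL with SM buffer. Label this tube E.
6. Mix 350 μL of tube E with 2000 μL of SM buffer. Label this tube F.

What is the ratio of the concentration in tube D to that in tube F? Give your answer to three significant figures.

Step 1: 70 μL brought to 750 μL → factor 750/70 = 10.714
Step 2: 16-fold → factor 16
Step 3: 15-fold → factor 15
Step 4: 420 μL brought to 4950 μL → factor 4950/420 = 11.786
Step 5: 15 μL brought to 7.9 mL → factor 7900/15 = 526.67
Step 6: 350 μL + 2000 μL = 2350 μL total → factor 2350/350 = 6.7143
Dilution factor to tube D = 30306; to tube F = 1.0717 × 10^8
[tube D]/[tube F] = (factor to tube F)/(factor to tube D) = 1.0717 × 10^8/30306 = 3.54 × 10^3

3.54 × 10^3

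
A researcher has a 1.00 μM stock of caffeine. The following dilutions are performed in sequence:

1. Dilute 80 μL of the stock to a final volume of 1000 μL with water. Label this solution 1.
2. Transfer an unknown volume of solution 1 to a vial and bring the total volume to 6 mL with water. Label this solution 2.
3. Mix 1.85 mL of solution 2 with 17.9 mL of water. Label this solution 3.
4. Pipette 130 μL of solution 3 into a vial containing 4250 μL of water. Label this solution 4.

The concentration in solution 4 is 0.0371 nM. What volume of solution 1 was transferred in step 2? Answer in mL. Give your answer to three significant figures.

1.00 mL

Step 1: 80 μL brought to 1000 μL → factor 1000/80 = 12.5
Step 2: v brought to 6 mL → factor = 6 mL/v
Step 3: 1.85 mL + 17.9 mL = 19.75 mL total → factor 19.75/1.85 = 10.676
Step 4: 130 μL + 4250 μL = 4380 μL total → factor 4380/130 = 33.692
Product of known-step factors = 4496.1
Overall factor = 1.00 μM / (0.0371 nM) = 26954
Step-2 factor = 26954 / 4496.1 = 5.995
v = 6 mL / 5.995 = 1.00 mL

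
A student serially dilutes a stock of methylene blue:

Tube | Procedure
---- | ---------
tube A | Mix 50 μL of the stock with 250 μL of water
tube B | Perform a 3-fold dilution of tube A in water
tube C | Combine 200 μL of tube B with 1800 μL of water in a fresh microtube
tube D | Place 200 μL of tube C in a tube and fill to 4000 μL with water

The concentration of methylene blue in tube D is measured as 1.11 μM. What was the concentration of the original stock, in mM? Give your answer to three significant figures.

Step 1: 50 μL + 250 μL = 300 μL total → factor 300/50 = 6
Step 2: 3-fold → factor 3
Step 3: 200 μL + 1800 μL = 2000 μL total → factor 2000/200 = 10
Step 4: 200 μL brought to 4000 μL → factor 4000/200 = 20
Overall dilution factor = 6 × 3 × 10 × 20 = 3600
Stock = 1.11 μM × 3600 = 3996 μM = 4.00 mM

4.00 mM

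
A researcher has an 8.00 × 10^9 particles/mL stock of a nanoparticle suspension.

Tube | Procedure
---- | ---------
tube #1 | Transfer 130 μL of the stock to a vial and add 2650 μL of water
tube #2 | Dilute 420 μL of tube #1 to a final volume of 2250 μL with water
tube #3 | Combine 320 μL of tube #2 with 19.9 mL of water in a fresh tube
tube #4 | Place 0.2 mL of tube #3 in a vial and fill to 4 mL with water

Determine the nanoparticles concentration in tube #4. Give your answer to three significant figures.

Step 1: 130 μL + 2650 μL = 2780 μL total → factor 2780/130 = 21.385
Step 2: 420 μL brought to 2250 μL → factor 2250/420 = 5.3571
Step 3: 320 μL + 19.9 mL = 20220 μL total → factor 20220/320 = 63.188
Step 4: 0.2 mL brought to 4 mL → factor 4/0.2 = 20
Overall dilution factor = 21.385 × 5.3571 × 63.188 × 20 = 1.4478 × 10^5
Final = 8.00 × 10^9 particles/mL / 1.4478 × 10^5 = 5.53 × 10^4 particles/mL

5.53 × 10^4 particles/mL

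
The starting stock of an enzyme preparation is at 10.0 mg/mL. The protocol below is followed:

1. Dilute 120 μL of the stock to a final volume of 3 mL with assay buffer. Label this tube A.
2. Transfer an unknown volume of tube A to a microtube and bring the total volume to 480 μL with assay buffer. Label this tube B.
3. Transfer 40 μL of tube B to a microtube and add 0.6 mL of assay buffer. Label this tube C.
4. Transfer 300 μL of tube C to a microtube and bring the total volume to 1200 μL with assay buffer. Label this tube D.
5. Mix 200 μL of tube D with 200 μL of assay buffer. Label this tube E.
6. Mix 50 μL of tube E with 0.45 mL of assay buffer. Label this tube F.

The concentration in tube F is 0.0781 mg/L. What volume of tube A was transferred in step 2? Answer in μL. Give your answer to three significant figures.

120 μL

Step 1: 120 μL brought to 3 mL → factor 3000/120 = 25
Step 2: v brought to 480 μL → factor = 480 μL/v
Step 3: 40 μL + 0.6 mL = 640 μL total → factor 640/40 = 16
Step 4: 300 μL brought to 1200 μL → factor 1200/300 = 4
Step 5: 200 μL + 200 μL = 400 μL total → factor 400/200 = 2
Step 6: 50 μL + 0.45 mL = 500 μL total → factor 500/50 = 10
Product of known-step factors = 32000
Overall factor = 10.0 mg/mL / (0.0781 mg/L) = 1.2804 × 10^5
Step-2 factor = 1.2804 × 10^5 / 32000 = 4.0013
v = 480 μL / 4.0013 = 120 μL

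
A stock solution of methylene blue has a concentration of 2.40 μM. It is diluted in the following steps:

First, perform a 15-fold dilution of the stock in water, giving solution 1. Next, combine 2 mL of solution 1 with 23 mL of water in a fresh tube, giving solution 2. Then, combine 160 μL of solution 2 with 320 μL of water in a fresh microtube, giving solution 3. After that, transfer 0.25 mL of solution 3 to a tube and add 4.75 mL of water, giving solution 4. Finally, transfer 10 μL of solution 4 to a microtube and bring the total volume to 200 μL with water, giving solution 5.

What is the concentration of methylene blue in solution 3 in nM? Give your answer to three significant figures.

4.27 nM

Step 1: 15-fold → factor 15
Step 2: 2 mL + 23 mL = 25 mL total → factor 25/2 = 12.5
Step 3: 160 μL + 320 μL = 480 μL total → factor 480/160 = 3
Dilution factor through solution 3 = 15 × 12.5 × 3 = 562.5
[solution 3] = 2.40 μM / 562.5 = 0.004267 μM = 4.27 nM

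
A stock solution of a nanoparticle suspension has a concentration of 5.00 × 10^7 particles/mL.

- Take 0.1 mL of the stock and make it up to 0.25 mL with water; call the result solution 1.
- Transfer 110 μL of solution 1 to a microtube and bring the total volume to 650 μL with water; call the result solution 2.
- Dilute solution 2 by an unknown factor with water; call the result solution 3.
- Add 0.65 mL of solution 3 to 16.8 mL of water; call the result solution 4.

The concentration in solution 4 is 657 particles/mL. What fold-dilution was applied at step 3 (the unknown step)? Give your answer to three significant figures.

192-fold

Step 1: 0.1 mL brought to 0.25 mL → factor 0.25/0.1 = 2.5
Step 2: 110 μL brought to 650 μL → factor 650/110 = 5.9091
Step 3: unknown factor x
Step 4: 0.65 mL + 16.8 mL = 17.45 mL total → factor 17.45/0.65 = 26.846
Product of known-step factors = 396.59
Overall factor = 5.00 × 10^7 particles/mL / (657 particles/mL) = 76104
x = 76104 / 396.59 = 192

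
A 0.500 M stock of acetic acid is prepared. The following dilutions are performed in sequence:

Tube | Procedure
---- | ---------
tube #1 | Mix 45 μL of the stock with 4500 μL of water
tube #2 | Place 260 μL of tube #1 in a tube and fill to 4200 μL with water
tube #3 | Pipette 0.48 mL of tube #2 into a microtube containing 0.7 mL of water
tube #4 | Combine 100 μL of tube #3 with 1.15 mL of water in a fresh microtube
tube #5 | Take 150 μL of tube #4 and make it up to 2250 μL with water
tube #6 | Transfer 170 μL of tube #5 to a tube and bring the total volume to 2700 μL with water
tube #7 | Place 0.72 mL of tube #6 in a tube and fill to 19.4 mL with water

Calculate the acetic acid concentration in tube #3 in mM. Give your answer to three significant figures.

Step 1: 45 μL + 4500 μL = 4545 μL total → factor 4545/45 = 101
Step 2: 260 μL brought to 4200 μL → factor 4200/260 = 16.154
Step 3: 0.48 mL + 0.7 mL = 1.18 mL total → factor 1.18/0.48 = 2.4583
Dilution factor through tube #3 = 101 × 16.154 × 2.4583 = 4010.9
[tube #3] = 0.500 M / 4010.9 = 0.0001247 M = 0.125 mM

0.125 mM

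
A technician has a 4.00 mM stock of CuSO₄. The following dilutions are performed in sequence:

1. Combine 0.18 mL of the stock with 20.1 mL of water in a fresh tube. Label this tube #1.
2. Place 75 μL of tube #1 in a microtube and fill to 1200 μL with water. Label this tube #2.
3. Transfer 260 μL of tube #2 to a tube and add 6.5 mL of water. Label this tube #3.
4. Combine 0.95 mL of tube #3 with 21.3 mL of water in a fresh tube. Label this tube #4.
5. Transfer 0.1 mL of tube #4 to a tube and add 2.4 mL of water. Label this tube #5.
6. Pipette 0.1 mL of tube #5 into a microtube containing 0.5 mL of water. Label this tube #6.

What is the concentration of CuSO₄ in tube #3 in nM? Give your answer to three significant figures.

Step 1: 0.18 mL + 20.1 mL = 20.28 mL total → factor 20.28/0.18 = 112.67
Step 2: 75 μL brought to 1200 μL → factor 1200/75 = 16
Step 3: 260 μL + 6.5 mL = 6760 μL total → factor 6760/260 = 26
Dilution factor through tube #3 = 112.67 × 16 × 26 = 46869
[tube #3] = 4.00 mM / 46869 = 8.534 × 10^-5 mM = 85.3 nM

85.3 nM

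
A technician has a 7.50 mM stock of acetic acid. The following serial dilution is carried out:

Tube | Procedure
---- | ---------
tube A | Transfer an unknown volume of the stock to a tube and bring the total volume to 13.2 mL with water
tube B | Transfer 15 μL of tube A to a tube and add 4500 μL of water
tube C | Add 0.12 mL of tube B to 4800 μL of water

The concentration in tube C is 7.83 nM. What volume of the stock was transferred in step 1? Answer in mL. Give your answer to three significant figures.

Step 1: v brought to 13.2 mL → factor = 13.2 mL/v
Step 2: 15 μL + 4500 μL = 4515 μL total → factor 4515/15 = 301
Step 3: 0.12 mL + 4800 μL = 4.92 mL total → factor 4.92/0.12 = 41
Product of known-step factors = 12341
Overall factor = 7.50 mM / (7.83 nM) = 9.5785 × 10^5
Step-1 factor = 9.5785 × 10^5 / 12341 = 77.616
v = 13.2 mL / 77.616 = 0.170 mL

0.170 mL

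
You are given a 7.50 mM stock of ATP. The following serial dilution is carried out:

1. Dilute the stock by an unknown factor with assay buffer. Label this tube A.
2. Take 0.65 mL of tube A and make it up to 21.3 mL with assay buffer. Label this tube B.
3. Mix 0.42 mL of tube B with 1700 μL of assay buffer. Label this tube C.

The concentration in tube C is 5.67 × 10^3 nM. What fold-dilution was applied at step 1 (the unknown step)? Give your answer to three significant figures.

8.00-fold

Step 1: unknown factor x
Step 2: 0.65 mL brought to 21.3 mL → factor 21.3/0.65 = 32.769
Step 3: 0.42 mL + 1700 μL = 2.12 mL total → factor 2.12/0.42 = 5.0476
Product of known-step factors = 165.41
Overall factor = 7.50 mM / (5.67 × 10^3 nM) = 1322.8
x = 1322.8 / 165.41 = 8.00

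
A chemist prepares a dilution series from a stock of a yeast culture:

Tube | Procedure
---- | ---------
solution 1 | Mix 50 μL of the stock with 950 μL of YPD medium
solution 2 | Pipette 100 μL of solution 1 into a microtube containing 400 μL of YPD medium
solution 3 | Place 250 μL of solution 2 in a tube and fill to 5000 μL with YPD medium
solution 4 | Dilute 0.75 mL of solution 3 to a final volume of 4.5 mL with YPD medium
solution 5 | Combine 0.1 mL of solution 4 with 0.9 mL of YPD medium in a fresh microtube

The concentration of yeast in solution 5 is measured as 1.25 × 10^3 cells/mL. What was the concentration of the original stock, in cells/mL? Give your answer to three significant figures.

Step 1: 50 μL + 950 μL = 1000 μL total → factor 1000/50 = 20
Step 2: 100 μL + 400 μL = 500 μL total → factor 500/100 = 5
Step 3: 250 μL brought to 5000 μL → factor 5000/250 = 20
Step 4: 0.75 mL brought to 4.5 mL → factor 4.5/0.75 = 6
Step 5: 0.1 mL + 0.9 mL = 1 mL total → factor 1/0.1 = 10
Overall dilution factor = 20 × 5 × 20 × 6 × 10 = 1.2 × 10^5
Stock = 1.25 × 10^3 cells/mL × 1.2 × 10^5 = 1.50 × 10^8 cells/mL

1.50 × 10^8 cells/mL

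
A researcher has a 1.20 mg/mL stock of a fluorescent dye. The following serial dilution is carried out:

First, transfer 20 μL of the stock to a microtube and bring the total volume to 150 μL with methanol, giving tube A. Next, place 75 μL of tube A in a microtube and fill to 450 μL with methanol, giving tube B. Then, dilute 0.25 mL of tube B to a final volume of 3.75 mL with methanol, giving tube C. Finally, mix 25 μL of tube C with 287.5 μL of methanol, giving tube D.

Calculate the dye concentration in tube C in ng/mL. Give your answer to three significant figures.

Step 1: 20 μL brought to 150 μL → factor 150/20 = 7.5
Step 2: 75 μL brought to 450 μL → factor 450/75 = 6
Step 3: 0.25 mL brought to 3.75 mL → factor 3.75/0.25 = 15
Dilution factor through tube C = 7.5 × 6 × 15 = 675
[tube C] = 1.20 mg/mL / 675 = 0.001778 mg/mL = 1.78 × 10^3 ng/mL

1.78 × 10^3 ng/mL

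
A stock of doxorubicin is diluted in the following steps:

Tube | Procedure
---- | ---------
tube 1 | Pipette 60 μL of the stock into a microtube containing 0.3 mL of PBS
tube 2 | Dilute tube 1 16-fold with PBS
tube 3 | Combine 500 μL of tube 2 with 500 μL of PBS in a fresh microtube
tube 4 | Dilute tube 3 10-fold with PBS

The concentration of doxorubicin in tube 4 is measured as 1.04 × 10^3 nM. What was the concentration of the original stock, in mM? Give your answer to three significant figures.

2.00 mM

Step 1: 60 μL + 0.3 mL = 360 μL total → factor 360/60 = 6
Step 2: 16-fold → factor 16
Step 3: 500 μL + 500 μL = 1000 μL total → factor 1000/500 = 2
Step 4: 10-fold → factor 10
Overall dilution factor = 6 × 16 × 2 × 10 = 1920
Stock = 1.04 × 10^3 nM × 1920 = 1.997 × 10^6 nM = 2.00 mM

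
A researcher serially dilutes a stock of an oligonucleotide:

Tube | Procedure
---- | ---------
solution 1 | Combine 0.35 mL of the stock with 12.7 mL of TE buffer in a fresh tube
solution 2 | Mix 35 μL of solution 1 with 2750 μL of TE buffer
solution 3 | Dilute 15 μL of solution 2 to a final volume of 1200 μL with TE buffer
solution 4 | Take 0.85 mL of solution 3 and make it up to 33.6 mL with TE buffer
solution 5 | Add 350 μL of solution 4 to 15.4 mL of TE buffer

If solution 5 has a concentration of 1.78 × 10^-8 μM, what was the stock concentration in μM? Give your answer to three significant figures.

7.52 μM

Step 1: 0.35 mL + 12.7 mL = 13.05 mL total → factor 13.05/0.35 = 37.286
Step 2: 35 μL + 2750 μL = 2785 μL total → factor 2785/35 = 79.571
Step 3: 15 μL brought to 1200 μL → factor 1200/15 = 80
Step 4: 0.85 mL brought to 33.6 mL → factor 33.6/0.85 = 39.529
Step 5: 350 μL + 15.4 mL = 15750 μL total → factor 15750/350 = 45
Overall dilution factor = 37.286 × 79.571 × 80 × 39.529 × 45 = 4.222 × 10^8
Stock = 1.78 × 10^-8 μM × 4.222 × 10^8 = 7.52 μM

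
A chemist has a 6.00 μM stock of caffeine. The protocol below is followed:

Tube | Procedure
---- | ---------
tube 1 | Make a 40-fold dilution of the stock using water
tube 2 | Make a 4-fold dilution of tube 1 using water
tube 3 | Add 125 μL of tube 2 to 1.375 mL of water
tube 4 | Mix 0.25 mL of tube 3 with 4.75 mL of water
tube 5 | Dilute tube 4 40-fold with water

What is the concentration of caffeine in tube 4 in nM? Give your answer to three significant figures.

Step 1: 40-fold → factor 40
Step 2: 4-fold → factor 4
Step 3: 125 μL + 1.375 mL = 1500 μL total → factor 1500/125 = 12
Step 4: 0.25 mL + 4.75 mL = 5 mL total → factor 5/0.25 = 20
Dilution factor through tube 4 = 40 × 4 × 12 × 20 = 38400
[tube 4] = 6.00 μM / 38400 = 0.0001563 μM = 0.156 nM

0.156 nM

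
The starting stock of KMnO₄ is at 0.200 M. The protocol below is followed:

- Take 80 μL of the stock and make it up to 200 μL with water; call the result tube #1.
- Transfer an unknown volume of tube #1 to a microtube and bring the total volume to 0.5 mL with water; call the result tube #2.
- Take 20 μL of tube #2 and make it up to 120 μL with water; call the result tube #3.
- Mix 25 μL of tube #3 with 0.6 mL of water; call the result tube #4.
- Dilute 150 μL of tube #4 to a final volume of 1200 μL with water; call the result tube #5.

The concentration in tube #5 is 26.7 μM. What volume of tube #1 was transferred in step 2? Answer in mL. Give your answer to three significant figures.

Step 1: 80 μL brought to 200 μL → factor 200/80 = 2.5
Step 2: v brought to 0.5 mL → factor = 0.5 mL/v
Step 3: 20 μL brought to 120 μL → factor 120/20 = 6
Step 4: 25 μL + 0.6 mL = 625 μL total → factor 625/25 = 25
Step 5: 150 μL brought to 1200 μL → factor 1200/150 = 8
Product of known-step factors = 3000
Overall factor = 0.200 M / (26.7 μM) = 7490.6
Step-2 factor = 7490.6 / 3000 = 2.4969
v = 0.5 mL / 2.4969 = 0.200 mL

0.200 mL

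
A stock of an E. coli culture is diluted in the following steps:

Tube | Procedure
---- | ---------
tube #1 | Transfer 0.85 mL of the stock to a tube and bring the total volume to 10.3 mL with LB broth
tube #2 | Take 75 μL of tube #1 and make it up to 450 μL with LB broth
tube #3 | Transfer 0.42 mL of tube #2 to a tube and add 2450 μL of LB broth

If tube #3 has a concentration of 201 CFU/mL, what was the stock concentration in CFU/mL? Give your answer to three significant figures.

Step 1: 0.85 mL brought to 10.3 mL → factor 10.3/0.85 = 12.118
Step 2: 75 μL brought to 450 μL → factor 450/75 = 6
Step 3: 0.42 mL + 2450 μL = 2.87 mL total → factor 2.87/0.42 = 6.8333
Overall dilution factor = 12.118 × 6 × 6.8333 = 496.82
Stock = 201 CFU/mL × 496.82 = 9.99 × 10^4 CFU/mL

9.99 × 10^4 CFU/mL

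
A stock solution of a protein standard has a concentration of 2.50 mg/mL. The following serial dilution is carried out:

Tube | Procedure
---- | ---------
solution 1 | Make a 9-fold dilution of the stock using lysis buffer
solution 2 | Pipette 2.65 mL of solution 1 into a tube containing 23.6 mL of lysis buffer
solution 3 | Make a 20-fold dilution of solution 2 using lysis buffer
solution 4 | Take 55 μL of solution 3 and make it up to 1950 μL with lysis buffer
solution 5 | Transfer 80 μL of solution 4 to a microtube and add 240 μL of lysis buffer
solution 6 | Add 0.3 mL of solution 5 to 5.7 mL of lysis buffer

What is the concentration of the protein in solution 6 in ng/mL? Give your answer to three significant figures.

Step 1: 9-fold → factor 9
Step 2: 2.65 mL + 23.6 mL = 26.25 mL total → factor 26.25/2.65 = 9.9057
Step 3: 20-fold → factor 20
Step 4: 55 μL brought to 1950 μL → factor 1950/55 = 35.455
Step 5: 80 μL + 240 μL = 320 μL total → factor 320/80 = 4
Step 6: 0.3 mL + 5.7 mL = 6 mL total → factor 6/0.3 = 20
Overall dilution factor = 9 × 9.9057 × 20 × 35.455 × 4 × 20 = 5.0573 × 10^6
Final = 2.50 mg/mL / 5.0573 × 10^6 = 4.943 × 10^-7 mg/mL = 0.494 ng/mL

0.494 ng/mL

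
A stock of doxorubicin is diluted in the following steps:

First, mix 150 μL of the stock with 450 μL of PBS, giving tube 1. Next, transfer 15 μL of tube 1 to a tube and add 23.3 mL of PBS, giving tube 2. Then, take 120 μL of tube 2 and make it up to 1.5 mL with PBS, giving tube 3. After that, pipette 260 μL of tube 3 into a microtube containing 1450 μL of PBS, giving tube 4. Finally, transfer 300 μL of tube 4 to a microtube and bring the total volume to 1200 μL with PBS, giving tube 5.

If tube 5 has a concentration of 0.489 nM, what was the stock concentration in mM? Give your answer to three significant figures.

Step 1: 150 μL + 450 μL = 600 μL total → factor 600/150 = 4
Step 2: 15 μL + 23.3 mL = 23315 μL total → factor 23315/15 = 1554.3
Step 3: 120 μL brought to 1.5 mL → factor 1500/120 = 12.5
Step 4: 260 μL + 1450 μL = 1710 μL total → factor 1710/260 = 6.5769
Step 5: 300 μL brought to 1200 μL → factor 1200/300 = 4
Overall dilution factor = 4 × 1554.3 × 12.5 × 6.5769 × 4 = 2.0445 × 10^6
Stock = 0.489 nM × 2.0445 × 10^6 = 9.998 × 10^5 nM = 1.00 mM

1.00 mM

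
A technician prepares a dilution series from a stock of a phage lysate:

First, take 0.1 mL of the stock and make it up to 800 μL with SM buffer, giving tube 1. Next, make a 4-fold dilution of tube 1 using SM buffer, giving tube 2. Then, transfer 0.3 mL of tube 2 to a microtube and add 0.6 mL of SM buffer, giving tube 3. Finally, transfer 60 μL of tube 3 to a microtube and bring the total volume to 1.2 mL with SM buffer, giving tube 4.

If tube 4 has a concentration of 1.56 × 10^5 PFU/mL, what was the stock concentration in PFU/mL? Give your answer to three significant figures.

Step 1: 0.1 mL brought to 800 μL → factor 0.8/0.1 = 8
Step 2: 4-fold → factor 4
Step 3: 0.3 mL + 0.6 mL = 0.9 mL total → factor 0.9/0.3 = 3
Step 4: 60 μL brought to 1.2 mL → factor 1200/60 = 20
Overall dilution factor = 8 × 4 × 3 × 20 = 1920
Stock = 1.56 × 10^5 PFU/mL × 1920 = 3.00 × 10^8 PFU/mL

3.00 × 10^8 PFU/mL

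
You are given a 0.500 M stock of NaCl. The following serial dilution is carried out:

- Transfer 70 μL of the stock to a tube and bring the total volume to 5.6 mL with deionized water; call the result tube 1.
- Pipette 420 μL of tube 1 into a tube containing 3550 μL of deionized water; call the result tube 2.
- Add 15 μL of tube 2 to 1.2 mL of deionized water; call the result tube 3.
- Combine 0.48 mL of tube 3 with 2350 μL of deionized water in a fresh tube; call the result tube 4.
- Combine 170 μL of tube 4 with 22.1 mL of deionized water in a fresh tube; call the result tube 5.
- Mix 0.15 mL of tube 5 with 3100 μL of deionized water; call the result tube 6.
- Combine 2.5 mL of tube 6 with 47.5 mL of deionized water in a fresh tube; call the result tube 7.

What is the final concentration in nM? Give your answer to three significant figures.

Step 1: 70 μL brought to 5.6 mL → factor 5600/70 = 80
Step 2: 420 μL + 3550 μL = 3970 μL total → factor 3970/420 = 9.4524
Step 3: 15 μL + 1.2 mL = 1215 μL total → factor 1215/15 = 81
Step 4: 0.48 mL + 2350 μL = 2.83 mL total → factor 2.83/0.48 = 5.8958
Step 5: 170 μL + 22.1 mL = 22270 μL total → factor 22270/170 = 131
Step 6: 0.15 mL + 3100 μL = 3.25 mL total → factor 3.25/0.15 = 21.667
Step 7: 2.5 mL + 47.5 mL = 50 mL total → factor 50/2.5 = 20
Overall dilution factor = 80 × 9.4524 × 81 × 5.8958 × 131 × 21.667 × 20 = 2.05 × 10^10
Final = 0.500 M / 2.05 × 10^10 = 2.439 × 10^-11 M = 0.0244 nM

0.0244 nM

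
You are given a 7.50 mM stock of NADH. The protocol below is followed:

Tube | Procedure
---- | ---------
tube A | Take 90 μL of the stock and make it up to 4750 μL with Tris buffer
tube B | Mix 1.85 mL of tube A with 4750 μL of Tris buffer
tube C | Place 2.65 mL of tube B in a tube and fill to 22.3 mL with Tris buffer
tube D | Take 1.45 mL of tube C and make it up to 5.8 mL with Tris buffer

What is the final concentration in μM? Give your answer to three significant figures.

1.18 μM

Step 1: 90 μL brought to 4750 μL → factor 4750/90 = 52.778
Step 2: 1.85 mL + 4750 μL = 6.6 mL total → factor 6.6/1.85 = 3.5676
Step 3: 2.65 mL brought to 22.3 mL → factor 22.3/2.65 = 8.4151
Step 4: 1.45 mL brought to 5.8 mL → factor 5.8/1.45 = 4
Overall dilution factor = 52.778 × 3.5676 × 8.4151 × 4 = 6337.9
Final = 7.50 mM / 6337.9 = 0.001183 mM = 1.18 μM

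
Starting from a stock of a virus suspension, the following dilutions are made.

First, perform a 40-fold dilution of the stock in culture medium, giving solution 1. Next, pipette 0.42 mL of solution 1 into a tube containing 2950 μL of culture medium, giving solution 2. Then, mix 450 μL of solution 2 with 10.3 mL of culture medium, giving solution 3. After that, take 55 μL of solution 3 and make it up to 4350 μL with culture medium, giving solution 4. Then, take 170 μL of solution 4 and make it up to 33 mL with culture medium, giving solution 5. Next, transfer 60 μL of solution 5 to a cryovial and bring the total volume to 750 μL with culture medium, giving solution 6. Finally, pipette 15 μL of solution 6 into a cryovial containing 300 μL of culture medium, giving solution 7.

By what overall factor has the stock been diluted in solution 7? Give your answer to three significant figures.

3.09 × 10^10

Step 1: 40-fold → factor 40
Step 2: 0.42 mL + 2950 μL = 3.37 mL total → factor 3.37/0.42 = 8.0238
Step 3: 450 μL + 10.3 mL = 10750 μL total → factor 10750/450 = 23.889
Step 4: 55 μL brought to 4350 μL → factor 4350/55 = 79.091
Step 5: 170 μL brought to 33 mL → factor 33000/170 = 194.12
Step 6: 60 μL brought to 750 μL → factor 750/60 = 12.5
Step 7: 15 μL + 300 μL = 315 μL total → factor 315/15 = 21
Overall dilution factor = 40 × 8.0238 × 23.889 × 79.091 × 194.12 × 12.5 × 21 = 3.09 × 10^10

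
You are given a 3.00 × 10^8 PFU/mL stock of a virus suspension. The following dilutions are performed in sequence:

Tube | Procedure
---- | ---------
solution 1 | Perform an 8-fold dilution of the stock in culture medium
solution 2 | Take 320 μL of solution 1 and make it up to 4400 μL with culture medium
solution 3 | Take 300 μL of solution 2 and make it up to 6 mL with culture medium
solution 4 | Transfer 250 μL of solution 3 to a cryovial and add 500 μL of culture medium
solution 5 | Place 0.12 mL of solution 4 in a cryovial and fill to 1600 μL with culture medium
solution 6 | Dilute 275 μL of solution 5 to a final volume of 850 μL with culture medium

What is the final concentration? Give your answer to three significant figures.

1.10 × 10^3 PFU/mL

Step 1: 8-fold → factor 8
Step 2: 320 μL brought to 4400 μL → factor 4400/320 = 13.75
Step 3: 300 μL brought to 6 mL → factor 6000/300 = 20
Step 4: 250 μL + 500 μL = 750 μL total → factor 750/250 = 3
Step 5: 0.12 mL brought to 1600 μL → factor 1.6/0.12 = 13.333
Step 6: 275 μL brought to 850 μL → factor 850/275 = 3.0909
Overall dilution factor = 8 × 13.75 × 20 × 3 × 13.333 × 3.0909 = 2.72 × 10^5
Final = 3.00 × 10^8 PFU/mL / 2.72 × 10^5 = 1.10 × 10^3 PFU/mL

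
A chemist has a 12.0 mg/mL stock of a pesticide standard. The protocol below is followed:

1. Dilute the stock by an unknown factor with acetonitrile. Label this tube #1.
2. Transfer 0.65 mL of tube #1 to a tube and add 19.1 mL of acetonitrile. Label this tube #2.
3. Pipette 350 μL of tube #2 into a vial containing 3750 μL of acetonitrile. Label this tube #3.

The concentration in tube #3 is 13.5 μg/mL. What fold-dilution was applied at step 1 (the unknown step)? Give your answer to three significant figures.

Step 1: unknown factor x
Step 2: 0.65 mL + 19.1 mL = 19.75 mL total → factor 19.75/0.65 = 30.385
Step 3: 350 μL + 3750 μL = 4100 μL total → factor 4100/350 = 11.714
Product of known-step factors = 355.93
Overall factor = 12.0 mg/mL / (13.5 μg/mL) = 888.89
x = 888.89 / 355.93 = 2.50

2.50-fold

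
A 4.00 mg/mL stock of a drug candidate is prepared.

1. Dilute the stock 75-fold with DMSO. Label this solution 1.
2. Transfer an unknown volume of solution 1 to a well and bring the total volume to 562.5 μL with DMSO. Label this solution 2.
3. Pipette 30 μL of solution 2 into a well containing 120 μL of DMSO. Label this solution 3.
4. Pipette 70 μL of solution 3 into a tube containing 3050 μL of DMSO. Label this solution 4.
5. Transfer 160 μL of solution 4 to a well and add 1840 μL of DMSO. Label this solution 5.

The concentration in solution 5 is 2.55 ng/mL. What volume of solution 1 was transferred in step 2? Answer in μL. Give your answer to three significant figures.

74.9 μL

Step 1: 75-fold → factor 75
Step 2: v brought to 562.5 μL → factor = 562.5 μL/v
Step 3: 30 μL + 120 μL = 150 μL total → factor 150/30 = 5
Step 4: 70 μL + 3050 μL = 3120 μL total → factor 3120/70 = 44.571
Step 5: 160 μL + 1840 μL = 2000 μL total → factor 2000/160 = 12.5
Product of known-step factors = 2.0893 × 10^5
Overall factor = 4.00 mg/mL / (2.55 ng/mL) = 1.5686 × 10^6
Step-2 factor = 1.5686 × 10^6 / 2.0893 × 10^5 = 7.508
v = 562.5 μL / 7.508 = 74.9 μL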